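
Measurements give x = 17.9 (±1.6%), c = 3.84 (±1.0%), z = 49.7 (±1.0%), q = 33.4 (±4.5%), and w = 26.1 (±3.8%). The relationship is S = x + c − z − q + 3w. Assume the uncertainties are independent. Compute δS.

3.38

S is a linear combination, so absolute uncertainties add in quadrature:
  (δx)² = 0.0820;  (δc)² = 0.00147;  (δz)² = 0.247;  (δq)² = 2.26;  (3·δw)² = 8.85
δS = √(11.4) = 3.38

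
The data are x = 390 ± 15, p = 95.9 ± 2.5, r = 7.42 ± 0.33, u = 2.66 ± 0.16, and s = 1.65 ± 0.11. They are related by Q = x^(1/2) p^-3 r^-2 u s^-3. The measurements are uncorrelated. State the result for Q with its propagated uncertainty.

(2.41 ± 0.580) × 10^-7

For a monomial Q ∝ x^(1/2), p^-3, r^-2, u, s^-3, fractional errors add in quadrature:
  (½·δx/x)² = (0.5×0.0385)² = 0.000370;  (-3·δp/p)² = (-3×0.0261)² = 0.00612;  (-2·δr/r)² = (-2×0.0445)² = 0.00791;  (1·δu/u)² = (1×0.0602)² = 0.00362;  (-3·δs/s)² = (-3×0.0667)² = 0.0400
δQ/Q = √(0.0580) = 0.241
Q = 2.41e-07, so δQ = 0.241 × 2.41e-07 = 5.8e-08.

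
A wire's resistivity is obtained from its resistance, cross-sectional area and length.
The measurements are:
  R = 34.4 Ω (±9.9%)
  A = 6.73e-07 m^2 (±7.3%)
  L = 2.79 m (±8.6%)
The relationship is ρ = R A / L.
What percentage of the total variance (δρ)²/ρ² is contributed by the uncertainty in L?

(δρ/ρ)² = (1·δR/R)² + (1·δA/A)² + (-1·δL/L)²
  R term: (1×0.0990)² = 0.00980
  A term: (1×0.0730)² = 0.00533
  L term: (-1×0.0860)² = 0.00740
Total = 0.0225. Share from L = 0.00740/0.0225 = 0.328.

32.8%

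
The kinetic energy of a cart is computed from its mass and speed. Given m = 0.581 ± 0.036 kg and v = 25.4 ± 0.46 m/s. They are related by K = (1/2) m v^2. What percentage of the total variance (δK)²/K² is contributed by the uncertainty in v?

(δK/K)² = (1·δm/m)² + (2·δv/v)²
  m term: (1×0.0620)² = 0.00384
  v term: (2×0.0181)² = 0.00131
Total = 0.00515. Share from v = 0.00131/0.00515 = 0.255.

25.5%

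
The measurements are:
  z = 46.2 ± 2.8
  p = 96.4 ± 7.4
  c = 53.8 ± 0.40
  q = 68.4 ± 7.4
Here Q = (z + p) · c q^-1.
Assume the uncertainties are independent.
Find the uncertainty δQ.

13.7

Let u = z + p = 143. δu = √(δz² + δp²) = √(7.84 + 54.8) = 7.91, so δu/u = 0.0555.
Q is then a monomial in u, c, q:
δQ/Q = √((δu/u)² + (1·δc/c)² + (-1·δq/q)²) = √(0.00308 + 5.53e-05 + 0.0117) = 0.122
Q = 112, so δQ = 0.122 × 112 = 13.7.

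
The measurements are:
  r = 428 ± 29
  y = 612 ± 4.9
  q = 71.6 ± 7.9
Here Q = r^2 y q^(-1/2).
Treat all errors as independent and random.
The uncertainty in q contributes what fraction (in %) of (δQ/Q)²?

(δQ/Q)² = (2·δr/r)² + (1·δy/y)² + (−½·δq/q)²
  r term: (2×0.0678)² = 0.0184
  y term: (1×0.00801)² = 6.41e-05
  q term: (-0.5×0.110)² = 0.00304
Total = 0.0215. Share from q = 0.00304/0.0215 = 0.142.

14.2%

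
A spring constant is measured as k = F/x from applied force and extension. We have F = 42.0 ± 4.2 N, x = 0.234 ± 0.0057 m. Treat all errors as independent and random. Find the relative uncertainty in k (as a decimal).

Each factor contributes (exponent × relative error)² to (δk/k)²:
  (1·δF/F)² = (1×0.100)² = 0.0100;  (-1·δx/x)² = (-1×0.0244)² = 0.000593
δk/k = √(0.0106) = 0.103

0.103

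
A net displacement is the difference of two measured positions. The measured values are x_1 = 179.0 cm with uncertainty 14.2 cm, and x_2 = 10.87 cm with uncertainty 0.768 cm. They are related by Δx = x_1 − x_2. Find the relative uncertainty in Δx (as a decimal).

0.0846

Δx is a linear combination, so absolute uncertainties add in quadrature:
  (δx_1)² = 202;  (δx_2)² = 0.590
δΔx = √(202) = 14.2 cm
Δx = 168.1 cm, so δΔx/Δx = 14.2/168.1 = 0.0846.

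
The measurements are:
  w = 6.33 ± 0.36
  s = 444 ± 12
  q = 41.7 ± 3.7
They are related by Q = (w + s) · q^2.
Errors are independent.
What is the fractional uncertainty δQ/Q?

Let u = w + s = 450. δu = √(δw² + δs²) = √(0.130 + 144) = 12.0, so δu/u = 0.0267.
Q is then a monomial in u, q:
δQ/Q = √((δu/u)² + (2·δq/q)²) = √(0.000711 + 0.0315) = 0.179

0.179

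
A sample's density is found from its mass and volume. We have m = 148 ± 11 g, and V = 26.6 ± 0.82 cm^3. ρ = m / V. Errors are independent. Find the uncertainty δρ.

0.448 g/cm^3

Each factor contributes (exponent × relative error)² to (δρ/ρ)²:
  (1·δm/m)² = (1×0.0743)² = 0.00552;  (-1·δV/V)² = (-1×0.0308)² = 0.000950
δρ/ρ = √(0.00647) = 0.0805
ρ = 5.56 g/cm^3, so δρ = 0.0805 × 5.56 = 0.448 g/cm^3.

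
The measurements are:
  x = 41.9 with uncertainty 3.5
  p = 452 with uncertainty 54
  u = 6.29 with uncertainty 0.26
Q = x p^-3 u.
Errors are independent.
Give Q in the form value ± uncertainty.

Since Q is a product/quotient, work with relative uncertainties:
  (1·δx/x)² = (1×0.0835)² = 0.00698;  (-3·δp/p)² = (-3×0.119)² = 0.128;  (1·δu/u)² = (1×0.0413)² = 0.00171
δQ/Q = √(0.137) = 0.370
Q = 2.85e-06, so δQ = 0.370 × 2.85e-06 = 1.06e-06.

(2.85 ± 1.06) × 10^-6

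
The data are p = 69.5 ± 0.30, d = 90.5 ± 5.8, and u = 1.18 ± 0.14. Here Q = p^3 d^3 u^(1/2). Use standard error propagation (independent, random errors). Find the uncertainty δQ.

For a monomial Q ∝ p^3, d^3, u^(1/2), fractional errors add in quadrature:
  (3·δp/p)² = (3×0.00432)² = 0.000168;  (3·δd/d)² = (3×0.0641)² = 0.0370;  (½·δu/u)² = (0.5×0.119)² = 0.00352
δQ/Q = √(0.0407) = 0.202
Q = 2.7e+11, so δQ = 0.202 × 2.7e+11 = 5.45e+10.

5.45e+10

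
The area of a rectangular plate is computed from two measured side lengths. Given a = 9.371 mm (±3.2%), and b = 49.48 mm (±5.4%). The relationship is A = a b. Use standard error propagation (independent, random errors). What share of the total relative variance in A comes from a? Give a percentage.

26.0%

(δA/A)² = (1·δa/a)² + (1·δb/b)²
  a term: (1×0.0320)² = 0.00102
  b term: (1×0.0540)² = 0.00292
Total = 0.00394. Share from a = 0.00102/0.00394 = 0.260.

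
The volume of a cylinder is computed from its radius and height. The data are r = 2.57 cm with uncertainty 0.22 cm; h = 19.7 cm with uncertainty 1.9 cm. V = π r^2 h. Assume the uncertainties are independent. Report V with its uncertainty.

Relative error in a monomial: (δV/V)² = Σ (nᵢ · δxᵢ/xᵢ)².
  (2·δr/r)² = (2×0.0856)² = 0.0293;  (1·δh/h)² = (1×0.0964)² = 0.00930
δV/V = √(0.0386) = 0.197
V = 409 cm^3, so δV = 0.197 × 409 = 80.3 cm^3.

409 ± 80.3 cm^3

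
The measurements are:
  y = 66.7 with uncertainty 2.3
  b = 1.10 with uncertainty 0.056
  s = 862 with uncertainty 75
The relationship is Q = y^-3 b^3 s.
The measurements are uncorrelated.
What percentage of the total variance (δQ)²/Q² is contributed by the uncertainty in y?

25.7%

(δQ/Q)² = (-3·δy/y)² + (3·δb/b)² + (1·δs/s)²
  y term: (-3×0.0345)² = 0.0107
  b term: (3×0.0509)² = 0.0233
  s term: (1×0.0870)² = 0.00757
Total = 0.0416. Share from y = 0.0107/0.0416 = 0.257.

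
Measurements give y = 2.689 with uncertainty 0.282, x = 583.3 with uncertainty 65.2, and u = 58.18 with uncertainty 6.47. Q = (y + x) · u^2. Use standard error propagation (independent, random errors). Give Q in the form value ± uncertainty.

(1.984 ± 0.493) × 10^6

Let w = y + x = 586.0. δw = √(δy² + δx²) = √(0.0795 + 4250) = 65.2, so δw/w = 0.111.
Q is then a monomial in w, u:
δQ/Q = √((δw/w)² + (2·δu/u)²) = √(0.0124 + 0.0495) = 0.249
Q = 1.984e+06, so δQ = 0.249 × 1.984e+06 = 4.93e+05.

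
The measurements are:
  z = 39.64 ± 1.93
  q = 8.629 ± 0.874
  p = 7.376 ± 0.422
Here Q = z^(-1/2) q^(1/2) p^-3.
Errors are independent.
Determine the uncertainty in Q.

Q is a product of powers, so relative uncertainties combine in quadrature:
  (−½·δz/z)² = (-0.5×0.0487)² = 0.000593;  (½·δq/q)² = (0.5×0.101)² = 0.00256;  (-3·δp/p)² = (-3×0.0572)² = 0.0295
δQ/Q = √(0.0326) = 0.181
Q = 0.001163, so δQ = 0.181 × 0.001163 = 0.000210.

0.000210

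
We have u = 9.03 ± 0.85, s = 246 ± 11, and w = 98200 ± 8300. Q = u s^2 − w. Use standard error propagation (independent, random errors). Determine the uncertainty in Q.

Let p = u·s^2 = 5.46e+05. δp/p = √((1·δu/u)² + (2·δs/s)²) = √(0.00886 + 0.00800) = 0.130, so δp = 71000.
Q = p − w: δQ = √(δp² + δw²) = √(5.03e+09 + 6.89e+07) = 71400

71400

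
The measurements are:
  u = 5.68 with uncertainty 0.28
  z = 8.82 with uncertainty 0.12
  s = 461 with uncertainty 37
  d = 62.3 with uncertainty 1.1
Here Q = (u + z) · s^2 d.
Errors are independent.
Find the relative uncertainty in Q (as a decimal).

Let w = u + z = 14.5. δw = √(δu² + δz²) = √(0.0784 + 0.0144) = 0.305, so δw/w = 0.0210.
Q is then a monomial in w, s, d:
δQ/Q = √((δw/w)² + (2·δs/s)² + (1·δd/d)²) = √(0.000441 + 0.0258 + 0.000312) = 0.163

0.163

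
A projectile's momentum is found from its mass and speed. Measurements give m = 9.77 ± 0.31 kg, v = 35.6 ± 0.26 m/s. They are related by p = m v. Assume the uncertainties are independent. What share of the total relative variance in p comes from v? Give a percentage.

5.03%

(δp/p)² = (1·δm/m)² + (1·δv/v)²
  m term: (1×0.0317)² = 0.00101
  v term: (1×0.00730)² = 5.33e-05
Total = 0.00106. Share from v = 5.33e-05/0.00106 = 0.0503.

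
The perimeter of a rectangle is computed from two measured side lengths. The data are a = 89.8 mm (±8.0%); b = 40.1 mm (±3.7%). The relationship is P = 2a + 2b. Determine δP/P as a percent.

5.65%

Sums and differences: (δP)² = Σ (cᵢ δxᵢ)².
  (2·δa)² = 206;  (2·δb)² = 8.81
δP = √(215) = 14.7 mm
P = 260 mm, so δP/P = 14.7/260 = 0.0565.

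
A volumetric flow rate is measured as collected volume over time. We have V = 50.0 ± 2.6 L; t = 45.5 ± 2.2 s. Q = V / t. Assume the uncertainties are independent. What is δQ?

0.0780 L/s

Each factor contributes (exponent × relative error)² to (δQ/Q)²:
  (1·δV/V)² = (1×0.0520)² = 0.00270;  (-1·δt/t)² = (-1×0.0484)² = 0.00234
δQ/Q = √(0.00504) = 0.0710
Q = 1.10 L/s, so δQ = 0.0710 × 1.10 = 0.0780 L/s.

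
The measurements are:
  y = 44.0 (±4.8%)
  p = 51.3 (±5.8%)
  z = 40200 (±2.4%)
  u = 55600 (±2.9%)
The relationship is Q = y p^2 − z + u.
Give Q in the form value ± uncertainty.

(1.31 ± 0.147) × 10^5

Let w = y·p^2 = 1.16e+05. δw/w = √((1·δy/y)² + (2·δp/p)²) = √(0.00230 + 0.0135) = 0.126, so δw = 14500.
Q = w − z + u: δQ = √(δw² + δz² + δu²) = √(2.11e+08 + 9.31e+05 + 2.6e+06) = 14700
Q = 1.31e+05.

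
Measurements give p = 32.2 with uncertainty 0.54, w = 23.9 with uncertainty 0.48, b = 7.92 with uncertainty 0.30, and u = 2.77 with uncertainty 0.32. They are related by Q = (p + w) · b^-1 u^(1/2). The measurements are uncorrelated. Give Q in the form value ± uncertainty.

11.8 ± 0.828

Let h = p + w = 56.1. δh = √(δp² + δw²) = √(0.292 + 0.230) = 0.722, so δh/h = 0.0129.
Q is then a monomial in h, b, u:
δQ/Q = √((δh/h)² + (-1·δb/b)² + (½·δu/u)²) = √(0.000166 + 0.00143 + 0.00334) = 0.0703
Q = 11.8, so δQ = 0.0703 × 11.8 = 0.828.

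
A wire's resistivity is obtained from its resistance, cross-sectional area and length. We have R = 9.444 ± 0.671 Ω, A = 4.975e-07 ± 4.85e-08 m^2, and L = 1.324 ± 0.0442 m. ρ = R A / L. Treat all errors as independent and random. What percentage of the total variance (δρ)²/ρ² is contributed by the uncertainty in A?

60.7%

(δρ/ρ)² = (1·δR/R)² + (1·δA/A)² + (-1·δL/L)²
  R term: (1×0.0711)² = 0.00505
  A term: (1×0.0975)² = 0.00950
  L term: (-1×0.0334)² = 0.00111
Total = 0.0157. Share from A = 0.00950/0.0157 = 0.607.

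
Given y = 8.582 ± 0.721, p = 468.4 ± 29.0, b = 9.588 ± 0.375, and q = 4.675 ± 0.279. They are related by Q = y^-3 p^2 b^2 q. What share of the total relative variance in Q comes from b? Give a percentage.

(δQ/Q)² = (-3·δy/y)² + (2·δp/p)² + (2·δb/b)² + (1·δq/q)²
  y term: (-3×0.0840)² = 0.0635
  p term: (2×0.0619)² = 0.0153
  b term: (2×0.0391)² = 0.00612
  q term: (1×0.0597)² = 0.00356
Total = 0.0885. Share from b = 0.00612/0.0885 = 0.0691.

6.91%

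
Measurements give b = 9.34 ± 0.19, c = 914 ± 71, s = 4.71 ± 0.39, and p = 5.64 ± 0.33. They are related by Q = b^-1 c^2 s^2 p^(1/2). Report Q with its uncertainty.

(4.71 ± 1.08) × 10^6

Relative error in a monomial: (δQ/Q)² = Σ (nᵢ · δxᵢ/xᵢ)².
  (-1·δb/b)² = (-1×0.0203)² = 0.000414;  (2·δc/c)² = (2×0.0777)² = 0.0241;  (2·δs/s)² = (2×0.0828)² = 0.0274;  (½·δp/p)² = (0.5×0.0585)² = 0.000856
δQ/Q = √(0.0528) = 0.230
Q = 4.71e+06, so δQ = 0.230 × 4.71e+06 = 1.08e+06.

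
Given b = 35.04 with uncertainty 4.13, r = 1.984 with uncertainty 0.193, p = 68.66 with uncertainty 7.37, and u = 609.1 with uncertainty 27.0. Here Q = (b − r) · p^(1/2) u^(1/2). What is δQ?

932

Let w = b − r = 33.06. δw = √(δb² + δr²) = √(17.1 + 0.0372) = 4.13, so δw/w = 0.125.
Q is then a monomial in w, p, u:
δQ/Q = √((δw/w)² + (½·δp/p)² + (½·δu/u)²) = √(0.0156 + 0.00288 + 0.000491) = 0.138
Q = 6760, so δQ = 0.138 × 6760 = 932.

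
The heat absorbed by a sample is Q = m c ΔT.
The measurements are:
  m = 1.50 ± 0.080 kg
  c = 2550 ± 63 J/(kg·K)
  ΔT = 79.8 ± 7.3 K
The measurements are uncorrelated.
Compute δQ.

33200 J

Each factor contributes (exponent × relative error)² to (δQ/Q)²:
  (1·δm/m)² = (1×0.0533)² = 0.00284;  (1·δc/c)² = (1×0.0247)² = 0.000610;  (1·δΔT/ΔT)² = (1×0.0915)² = 0.00837
δQ/Q = √(0.0118) = 0.109
Q = 3.05e+05 J, so δQ = 0.109 × 3.05e+05 = 33200 J.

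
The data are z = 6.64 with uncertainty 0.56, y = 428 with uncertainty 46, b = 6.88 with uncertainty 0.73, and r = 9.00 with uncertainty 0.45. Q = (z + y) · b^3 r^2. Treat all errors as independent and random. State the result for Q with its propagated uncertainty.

(1.15 ± 0.401) × 10^7

Let u = z + y = 435. δu = √(δz² + δy²) = √(0.314 + 2120) = 46.0, so δu/u = 0.106.
Q is then a monomial in u, b, r:
δQ/Q = √((δu/u)² + (3·δb/b)² + (2·δr/r)²) = √(0.0112 + 0.101 + 0.0100) = 0.350
Q = 1.15e+07, so δQ = 0.350 × 1.15e+07 = 4.01e+06.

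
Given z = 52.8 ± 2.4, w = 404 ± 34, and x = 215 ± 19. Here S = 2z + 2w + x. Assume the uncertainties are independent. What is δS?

70.8

Absolute uncertainties add in quadrature for a linear combination:
  (2·δz)² = 23.0;  (2·δw)² = 4620;  (δx)² = 361
δS = √(5010) = 70.8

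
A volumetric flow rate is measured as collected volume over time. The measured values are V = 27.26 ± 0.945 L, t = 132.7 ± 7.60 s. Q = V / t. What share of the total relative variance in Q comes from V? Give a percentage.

(δQ/Q)² = (1·δV/V)² + (-1·δt/t)²
  V term: (1×0.0347)² = 0.00120
  t term: (-1×0.0573)² = 0.00328
Total = 0.00448. Share from V = 0.00120/0.00448 = 0.268.

26.8%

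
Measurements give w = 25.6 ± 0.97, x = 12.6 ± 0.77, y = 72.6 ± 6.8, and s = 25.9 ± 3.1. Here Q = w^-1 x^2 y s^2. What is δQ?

Q is a product of powers, so relative uncertainties combine in quadrature:
  (-1·δw/w)² = (-1×0.0379)² = 0.00144;  (2·δx/x)² = (2×0.0611)² = 0.0149;  (1·δy/y)² = (1×0.0937)² = 0.00877;  (2·δs/s)² = (2×0.120)² = 0.0573
δQ/Q = √(0.0825) = 0.287
Q = 3.02e+05, so δQ = 0.287 × 3.02e+05 = 86700.

86700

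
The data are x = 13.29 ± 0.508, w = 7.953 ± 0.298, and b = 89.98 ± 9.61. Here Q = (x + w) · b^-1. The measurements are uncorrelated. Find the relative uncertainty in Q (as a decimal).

0.110

Let u = x + w = 21.24. δu = √(δx² + δw²) = √(0.258 + 0.0888) = 0.589, so δu/u = 0.0277.
Q is then a monomial in u, b:
δQ/Q = √((δu/u)² + (-1·δb/b)²) = √(0.000769 + 0.0114) = 0.110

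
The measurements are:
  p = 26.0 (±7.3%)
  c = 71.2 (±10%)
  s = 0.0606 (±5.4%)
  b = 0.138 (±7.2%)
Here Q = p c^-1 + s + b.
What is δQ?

0.0464

Let w = p·c^-1 = 0.365. δw/w = √((1·δp/p)² + (-1·δc/c)²) = √(0.00533 + 0.0100) = 0.124, so δw = 0.0452.
Q = w + s + b: δQ = √(δw² + δs² + δb²) = √(0.00204 + 1.07e-05 + 9.87e-05) = 0.0464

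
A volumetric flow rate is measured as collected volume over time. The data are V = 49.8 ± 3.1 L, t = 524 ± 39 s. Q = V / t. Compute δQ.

Relative error in a monomial: (δQ/Q)² = Σ (nᵢ · δxᵢ/xᵢ)².
  (1·δV/V)² = (1×0.0622)² = 0.00387;  (-1·δt/t)² = (-1×0.0744)² = 0.00554
δQ/Q = √(0.00941) = 0.0970
Q = 0.0950 L/s, so δQ = 0.0970 × 0.0950 = 0.00922 L/s.

0.00922 L/s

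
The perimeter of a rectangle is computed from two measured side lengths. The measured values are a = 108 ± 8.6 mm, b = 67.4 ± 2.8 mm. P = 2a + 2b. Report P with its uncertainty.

Absolute uncertainties add in quadrature for a linear combination:
  (2·δa)² = 296;  (2·δb)² = 31.4
δP = √(327) = 18.1 mm
P = 351 mm.

351 ± 18.1 mm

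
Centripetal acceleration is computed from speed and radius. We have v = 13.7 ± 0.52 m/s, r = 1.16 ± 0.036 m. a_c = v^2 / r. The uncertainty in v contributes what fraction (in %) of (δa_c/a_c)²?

(δa_c/a_c)² = (2·δv/v)² + (-1·δr/r)²
  v term: (2×0.0380)² = 0.00576
  r term: (-1×0.0310)² = 0.000963
Total = 0.00673. Share from v = 0.00576/0.00673 = 0.857.

85.7%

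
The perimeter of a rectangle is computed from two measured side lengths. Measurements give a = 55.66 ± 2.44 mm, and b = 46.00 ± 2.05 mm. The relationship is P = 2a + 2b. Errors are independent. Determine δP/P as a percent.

3.13%

P is a linear combination, so absolute uncertainties add in quadrature:
  (2·δa)² = 23.8;  (2·δb)² = 16.8
δP = √(40.6) = 6.37 mm
P = 203.3 mm, so δP/P = 6.37/203.3 = 0.0313.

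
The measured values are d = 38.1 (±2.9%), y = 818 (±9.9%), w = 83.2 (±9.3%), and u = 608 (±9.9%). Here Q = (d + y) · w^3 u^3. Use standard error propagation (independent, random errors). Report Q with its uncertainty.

(1.11 ± 0.464) × 10^17

Let h = d + y = 856. δh = √(δd² + δy²) = √(1.22 + 6560) = 81.0, so δh/h = 0.0946.
Q is then a monomial in h, w, u:
δQ/Q = √((δh/h)² + (3·δw/w)² + (3·δu/u)²) = √(0.00895 + 0.0778 + 0.0882) = 0.418
Q = 1.11e+17, so δQ = 0.418 × 1.11e+17 = 4.64e+16.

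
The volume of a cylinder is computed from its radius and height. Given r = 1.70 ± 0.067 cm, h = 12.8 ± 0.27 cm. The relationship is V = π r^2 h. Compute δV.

Relative error in a monomial: (δV/V)² = Σ (nᵢ · δxᵢ/xᵢ)².
  (2·δr/r)² = (2×0.0394)² = 0.00621;  (1·δh/h)² = (1×0.0211)² = 0.000445
δV/V = √(0.00666) = 0.0816
V = 116 cm^3, so δV = 0.0816 × 116 = 9.48 cm^3.

9.48 cm^3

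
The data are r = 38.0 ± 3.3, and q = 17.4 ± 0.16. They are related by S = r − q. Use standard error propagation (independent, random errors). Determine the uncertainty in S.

S is a linear combination, so absolute uncertainties add in quadrature:
  (δr)² = 10.9;  (δq)² = 0.0256
δS = √(10.9) = 3.30

3.30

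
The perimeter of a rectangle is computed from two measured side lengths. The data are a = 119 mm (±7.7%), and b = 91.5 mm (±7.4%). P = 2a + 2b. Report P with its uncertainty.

421 ± 22.8 mm

Each term contributes (cᵢ δxᵢ)² to (δP)²:
  (2·δa)² = 336;  (2·δb)² = 183
δP = √(519) = 22.8 mm
P = 421 mm.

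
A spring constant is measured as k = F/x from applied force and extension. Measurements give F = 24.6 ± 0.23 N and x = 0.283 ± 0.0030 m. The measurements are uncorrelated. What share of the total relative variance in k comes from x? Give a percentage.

56.2%

(δk/k)² = (1·δF/F)² + (-1·δx/x)²
  F term: (1×0.00935)² = 8.74e-05
  x term: (-1×0.0106)² = 0.000112
Total = 0.000200. Share from x = 0.000112/0.000200 = 0.562.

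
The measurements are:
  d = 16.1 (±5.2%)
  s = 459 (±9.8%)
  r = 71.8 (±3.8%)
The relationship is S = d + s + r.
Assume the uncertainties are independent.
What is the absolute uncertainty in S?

45.1

Each term contributes (cᵢ δxᵢ)² to (δS)²:
  (δd)² = 0.701;  (δs)² = 2020;  (δr)² = 7.44
δS = √(2030) = 45.1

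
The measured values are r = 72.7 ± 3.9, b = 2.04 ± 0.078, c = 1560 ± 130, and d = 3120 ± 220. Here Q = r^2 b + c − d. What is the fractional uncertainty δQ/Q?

Let p = r^2·b = 10800. δp/p = √((2·δr/r)² + (1·δb/b)²) = √(0.0115 + 0.00146) = 0.114, so δp = 1230.
Q = p + c − d: δQ = √(δp² + δc² + δd²) = √(1.51e+06 + 16900 + 48400) = 1250
Q = 9220, so δQ/Q = 1250/9220 = 0.136.

0.136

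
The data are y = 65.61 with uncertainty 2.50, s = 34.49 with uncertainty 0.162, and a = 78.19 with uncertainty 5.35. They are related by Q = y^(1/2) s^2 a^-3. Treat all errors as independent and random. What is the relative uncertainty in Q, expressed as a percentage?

For a monomial Q ∝ y^(1/2), s^2, a^-3, fractional errors add in quadrature:
  (½·δy/y)² = (0.5×0.0381)² = 0.000363;  (2·δs/s)² = (2×0.00470)² = 8.82e-05;  (-3·δa/a)² = (-3×0.0684)² = 0.0421
δQ/Q = √(0.0426) = 0.206

20.6%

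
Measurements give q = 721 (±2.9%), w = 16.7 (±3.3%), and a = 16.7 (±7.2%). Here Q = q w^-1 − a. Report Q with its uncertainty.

Let p = q·w^-1 = 43.2. δp/p = √((1·δq/q)² + (-1·δw/w)²) = √(0.000841 + 0.00109) = 0.0439, so δp = 1.90.
Q = p − a: δQ = √(δp² + δa²) = √(3.60 + 1.45) = 2.25
Q = 26.5.

26.5 ± 2.25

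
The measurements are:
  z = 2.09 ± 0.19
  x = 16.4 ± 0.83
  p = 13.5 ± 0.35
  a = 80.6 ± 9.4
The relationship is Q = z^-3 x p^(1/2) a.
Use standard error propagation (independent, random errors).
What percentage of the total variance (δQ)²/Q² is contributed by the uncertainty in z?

82.0%

(δQ/Q)² = (-3·δz/z)² + (1·δx/x)² + (½·δp/p)² + (1·δa/a)²
  z term: (-3×0.0909)² = 0.0744
  x term: (1×0.0506)² = 0.00256
  p term: (0.5×0.0259)² = 0.000168
  a term: (1×0.117)² = 0.0136
Total = 0.0907. Share from z = 0.0744/0.0907 = 0.820.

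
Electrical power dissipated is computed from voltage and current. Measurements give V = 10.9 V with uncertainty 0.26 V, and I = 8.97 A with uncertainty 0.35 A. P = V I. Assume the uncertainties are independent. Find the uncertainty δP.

Relative error in a monomial: (δP/P)² = Σ (nᵢ · δxᵢ/xᵢ)².
  (1·δV/V)² = (1×0.0239)² = 0.000569;  (1·δI/I)² = (1×0.0390)² = 0.00152
δP/P = √(0.00209) = 0.0457
P = 97.8 W, so δP = 0.0457 × 97.8 = 4.47 W.

4.47 W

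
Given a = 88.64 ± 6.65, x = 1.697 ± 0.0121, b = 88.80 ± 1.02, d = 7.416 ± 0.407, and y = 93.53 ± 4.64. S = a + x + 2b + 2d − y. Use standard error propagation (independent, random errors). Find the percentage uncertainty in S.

4.44%

Absolute uncertainties add in quadrature for a linear combination:
  (δa)² = 44.2;  (δx)² = 0.000146;  (2·δb)² = 4.16;  (2·δd)² = 0.663;  (δy)² = 21.5
δS = √(70.6) = 8.40
S = 189.2, so δS/S = 8.40/189.2 = 0.0444.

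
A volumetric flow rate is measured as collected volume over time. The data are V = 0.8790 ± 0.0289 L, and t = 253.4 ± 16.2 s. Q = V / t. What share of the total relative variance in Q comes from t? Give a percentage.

79.1%

(δQ/Q)² = (1·δV/V)² + (-1·δt/t)²
  V term: (1×0.0329)² = 0.00108
  t term: (-1×0.0639)² = 0.00409
Total = 0.00517. Share from t = 0.00409/0.00517 = 0.791.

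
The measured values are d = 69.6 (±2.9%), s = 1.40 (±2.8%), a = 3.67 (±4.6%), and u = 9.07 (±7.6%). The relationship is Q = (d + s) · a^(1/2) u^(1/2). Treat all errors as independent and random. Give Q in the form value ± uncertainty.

Let w = d + s = 71.0. δw = √(δd² + δs²) = √(4.07 + 0.00154) = 2.02, so δw/w = 0.0284.
Q is then a monomial in w, a, u:
δQ/Q = √((δw/w)² + (½·δa/a)² + (½·δu/u)²) = √(0.000808 + 0.000529 + 0.00144) = 0.0527
Q = 410, so δQ = 0.0527 × 410 = 21.6.

410 ± 21.6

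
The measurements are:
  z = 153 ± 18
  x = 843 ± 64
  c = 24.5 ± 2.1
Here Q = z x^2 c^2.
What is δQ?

Q is a product of powers, so relative uncertainties combine in quadrature:
  (1·δz/z)² = (1×0.118)² = 0.0138;  (2·δx/x)² = (2×0.0759)² = 0.0231;  (2·δc/c)² = (2×0.0857)² = 0.0294
δQ/Q = √(0.0663) = 0.257
Q = 6.53e+10, so δQ = 0.257 × 6.53e+10 = 1.68e+10.

1.68e+10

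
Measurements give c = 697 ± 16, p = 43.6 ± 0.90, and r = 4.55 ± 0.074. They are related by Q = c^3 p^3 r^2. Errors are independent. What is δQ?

5.7e+13

Q is a product of powers, so relative uncertainties combine in quadrature:
  (3·δc/c)² = (3×0.0230)² = 0.00474;  (3·δp/p)² = (3×0.0206)² = 0.00383;  (2·δr/r)² = (2×0.0163)² = 0.00106
δQ/Q = √(0.00964) = 0.0982
Q = 5.81e+14, so δQ = 0.0982 × 5.81e+14 = 5.7e+13.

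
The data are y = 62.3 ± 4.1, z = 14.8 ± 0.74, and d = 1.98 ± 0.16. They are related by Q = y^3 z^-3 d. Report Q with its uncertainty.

148 ± 38.5

Since Q is a product/quotient, work with relative uncertainties:
  (3·δy/y)² = (3×0.0658)² = 0.0390;  (-3·δz/z)² = (-3×0.0500)² = 0.0225;  (1·δd/d)² = (1×0.0808)² = 0.00653
δQ/Q = √(0.0680) = 0.261
Q = 148, so δQ = 0.261 × 148 = 38.5.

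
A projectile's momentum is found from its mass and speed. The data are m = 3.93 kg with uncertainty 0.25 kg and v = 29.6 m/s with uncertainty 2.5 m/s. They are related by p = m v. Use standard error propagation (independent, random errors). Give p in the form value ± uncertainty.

116 ± 12.3 kg·m/s

Products/powers → add relative errors in quadrature, weighted by exponent:
  (1·δm/m)² = (1×0.0636)² = 0.00405;  (1·δv/v)² = (1×0.0845)² = 0.00713
δp/p = √(0.0112) = 0.106
p = 116 kg·m/s, so δp = 0.106 × 116 = 12.3 kg·m/s.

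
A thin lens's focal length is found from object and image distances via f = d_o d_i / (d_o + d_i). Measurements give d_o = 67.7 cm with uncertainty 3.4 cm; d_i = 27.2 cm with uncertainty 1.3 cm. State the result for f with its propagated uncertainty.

19.4 ± 0.718 cm

∂f/∂d_o = (d_i/(d_o+d_i))² = 0.0821;  ∂f/∂d_i = (d_o/(d_o+d_i))² = 0.509
δf = √((∂f/∂d_o · δd_o)² + (∂f/∂d_i · δd_i)²) = √(0.0780 + 0.438) = 0.718 cm
f = 19.4 cm.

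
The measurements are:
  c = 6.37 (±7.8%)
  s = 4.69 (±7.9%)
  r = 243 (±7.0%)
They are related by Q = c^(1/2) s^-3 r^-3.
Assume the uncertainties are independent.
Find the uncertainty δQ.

5.44e-10

Q is a product of powers, so relative uncertainties combine in quadrature:
  (½·δc/c)² = (0.5×0.0780)² = 0.00152;  (-3·δs/s)² = (-3×0.0790)² = 0.0562;  (-3·δr/r)² = (-3×0.0700)² = 0.0441
δQ/Q = √(0.102) = 0.319
Q = 1.71e-09, so δQ = 0.319 × 1.71e-09 = 5.44e-10.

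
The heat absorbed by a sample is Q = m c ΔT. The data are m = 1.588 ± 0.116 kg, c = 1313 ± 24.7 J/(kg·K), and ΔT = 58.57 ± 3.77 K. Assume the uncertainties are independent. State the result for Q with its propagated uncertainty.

Products/powers → add relative errors in quadrature, weighted by exponent:
  (1·δm/m)² = (1×0.0730)² = 0.00534;  (1·δc/c)² = (1×0.0188)² = 0.000354;  (1·δΔT/ΔT)² = (1×0.0644)² = 0.00414
δQ/Q = √(0.00983) = 0.0992
Q = 122100 J, so δQ = 0.0992 × 122100 = 12100 J.

122100 ± 12100 J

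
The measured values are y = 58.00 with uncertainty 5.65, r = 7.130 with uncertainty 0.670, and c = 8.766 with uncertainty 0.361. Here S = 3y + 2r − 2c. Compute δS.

17.0

Sums and differences: (δS)² = Σ (cᵢ δxᵢ)².
  (3·δy)² = 287;  (2·δr)² = 1.80;  (2·δc)² = 0.521
δS = √(290) = 17.0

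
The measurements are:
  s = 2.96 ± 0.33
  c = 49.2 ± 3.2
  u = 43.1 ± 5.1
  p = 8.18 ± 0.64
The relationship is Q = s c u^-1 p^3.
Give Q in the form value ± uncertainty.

1850 ± 542

Since Q is a product/quotient, work with relative uncertainties:
  (1·δs/s)² = (1×0.111)² = 0.0124;  (1·δc/c)² = (1×0.0650)² = 0.00423;  (-1·δu/u)² = (-1×0.118)² = 0.0140;  (3·δp/p)² = (3×0.0782)² = 0.0551
δQ/Q = √(0.0858) = 0.293
Q = 1850, so δQ = 0.293 × 1850 = 542.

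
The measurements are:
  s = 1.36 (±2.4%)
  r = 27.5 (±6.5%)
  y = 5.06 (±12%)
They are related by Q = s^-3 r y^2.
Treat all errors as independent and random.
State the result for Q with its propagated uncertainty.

280 ± 72.5

Products/powers → add relative errors in quadrature, weighted by exponent:
  (-3·δs/s)² = (-3×0.0240)² = 0.00518;  (1·δr/r)² = (1×0.0650)² = 0.00423;  (2·δy/y)² = (2×0.120)² = 0.0576
δQ/Q = √(0.0670) = 0.259
Q = 280, so δQ = 0.259 × 280 = 72.5.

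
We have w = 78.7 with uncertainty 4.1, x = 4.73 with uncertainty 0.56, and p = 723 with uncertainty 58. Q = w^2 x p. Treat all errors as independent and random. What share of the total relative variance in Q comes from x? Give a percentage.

(δQ/Q)² = (2·δw/w)² + (1·δx/x)² + (1·δp/p)²
  w term: (2×0.0521)² = 0.0109
  x term: (1×0.118)² = 0.0140
  p term: (1×0.0802)² = 0.00644
Total = 0.0313. Share from x = 0.0140/0.0313 = 0.448.

44.8%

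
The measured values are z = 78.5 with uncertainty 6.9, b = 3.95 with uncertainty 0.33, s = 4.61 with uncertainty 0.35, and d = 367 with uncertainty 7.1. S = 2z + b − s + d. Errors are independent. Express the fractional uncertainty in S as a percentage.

2.97%

S is a linear combination, so absolute uncertainties add in quadrature:
  (2·δz)² = 190;  (δb)² = 0.109;  (δs)² = 0.122;  (δd)² = 50.4
δS = √(241) = 15.5
S = 523, so δS/S = 15.5/523 = 0.0297.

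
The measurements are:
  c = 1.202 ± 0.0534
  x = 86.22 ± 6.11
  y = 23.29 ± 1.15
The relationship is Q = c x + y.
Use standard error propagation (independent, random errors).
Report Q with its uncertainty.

126.9 ± 8.74

Let p = c·x = 103.6. δp/p = √((1·δc/c)² + (1·δx/x)²) = √(0.00197 + 0.00502) = 0.0836, so δp = 8.67.
Q = p + y: δQ = √(δp² + δy²) = √(75.1 + 1.32) = 8.74
Q = 126.9.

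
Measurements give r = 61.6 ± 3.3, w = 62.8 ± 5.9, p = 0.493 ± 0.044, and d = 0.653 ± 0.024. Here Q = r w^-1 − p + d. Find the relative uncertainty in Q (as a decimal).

0.103

Let h = r·w^-1 = 0.981. δh/h = √((1·δr/r)² + (-1·δw/w)²) = √(0.00287 + 0.00883) = 0.108, so δh = 0.106.
Q = h − p + d: δQ = √(δh² + δp² + δd²) = √(0.0113 + 0.00194 + 0.000576) = 0.117
Q = 1.14, so δQ/Q = 0.117/1.14 = 0.103.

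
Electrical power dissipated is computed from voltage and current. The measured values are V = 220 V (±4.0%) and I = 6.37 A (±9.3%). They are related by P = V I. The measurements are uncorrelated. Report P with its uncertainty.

1400 ± 142 W

Products/powers → add relative errors in quadrature, weighted by exponent:
  (1·δV/V)² = (1×0.0400)² = 0.00160;  (1·δI/I)² = (1×0.0930)² = 0.00865
δP/P = √(0.0102) = 0.101
P = 1400 W, so δP = 0.101 × 1400 = 142 W.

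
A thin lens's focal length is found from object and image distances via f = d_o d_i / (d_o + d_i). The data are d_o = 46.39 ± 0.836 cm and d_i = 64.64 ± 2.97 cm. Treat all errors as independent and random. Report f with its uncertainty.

∂f/∂d_o = (d_i/(d_o+d_i))² = 0.339;  ∂f/∂d_i = (d_o/(d_o+d_i))² = 0.175
δf = √((∂f/∂d_o · δd_o)² + (∂f/∂d_i · δd_i)²) = √(0.0803 + 0.269) = 0.591 cm
f = 27.01 cm.

27.01 ± 0.591 cm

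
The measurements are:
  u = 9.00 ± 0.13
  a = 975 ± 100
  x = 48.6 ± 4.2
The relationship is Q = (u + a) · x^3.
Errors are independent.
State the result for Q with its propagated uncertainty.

Let w = u + a = 984. δw = √(δu² + δa²) = √(0.0169 + 10000) = 100, so δw/w = 0.102.
Q is then a monomial in w, x:
δQ/Q = √((δw/w)² + (3·δx/x)²) = √(0.0103 + 0.0672) = 0.278
Q = 1.13e+08, so δQ = 0.278 × 1.13e+08 = 3.15e+07.

(1.13 ± 0.315) × 10^8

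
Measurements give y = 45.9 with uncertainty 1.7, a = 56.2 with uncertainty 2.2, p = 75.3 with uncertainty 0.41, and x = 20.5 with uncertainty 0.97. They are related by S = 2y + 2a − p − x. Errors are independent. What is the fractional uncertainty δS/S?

0.0522

S is a linear combination, so absolute uncertainties add in quadrature:
  (2·δy)² = 11.6;  (2·δa)² = 19.4;  (δp)² = 0.168;  (δx)² = 0.941
δS = √(32.0) = 5.66
S = 108, so δS/S = 5.66/108 = 0.0522.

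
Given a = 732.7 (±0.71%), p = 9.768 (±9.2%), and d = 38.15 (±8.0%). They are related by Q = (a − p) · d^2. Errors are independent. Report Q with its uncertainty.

(1.052 ± 0.169) × 10^6

Let u = a − p = 722.9. δu = √(δa² + δp²) = √(27.1 + 0.808) = 5.28, so δu/u = 0.00730.
Q is then a monomial in u, d:
δQ/Q = √((δu/u)² + (2·δd/d)²) = √(5.33e-05 + 0.0256) = 0.160
Q = 1.052e+06, so δQ = 0.160 × 1.052e+06 = 1.69e+05.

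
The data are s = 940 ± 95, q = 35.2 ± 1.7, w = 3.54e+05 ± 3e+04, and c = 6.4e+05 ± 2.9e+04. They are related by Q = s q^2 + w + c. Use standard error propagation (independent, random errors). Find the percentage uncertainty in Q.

7.79%

Let p = s·q^2 = 1.16e+06. δp/p = √((1·δs/s)² + (2·δq/q)²) = √(0.0102 + 0.00933) = 0.140, so δp = 1.63e+05.
Q = p + w + c: δQ = √(δp² + δw² + δc²) = √(2.65e+10 + 9e+08 + 8.41e+08) = 1.68e+05
Q = 2.16e+06, so δQ/Q = 1.68e+05/2.16e+06 = 0.0779.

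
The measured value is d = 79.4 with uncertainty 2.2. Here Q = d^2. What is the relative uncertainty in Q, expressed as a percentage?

5.54%

Q ∝ d^2, so δQ/Q = |2| · δd/d = 2 × 0.0277 = 0.0554.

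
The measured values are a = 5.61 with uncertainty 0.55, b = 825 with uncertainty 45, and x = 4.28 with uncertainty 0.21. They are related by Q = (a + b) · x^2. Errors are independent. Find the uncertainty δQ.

Let u = a + b = 831. δu = √(δa² + δb²) = √(0.303 + 2020) = 45.0, so δu/u = 0.0542.
Q is then a monomial in u, x:
δQ/Q = √((δu/u)² + (2·δx/x)²) = √(0.00294 + 0.00963) = 0.112
Q = 15200, so δQ = 0.112 × 15200 = 1710.

1710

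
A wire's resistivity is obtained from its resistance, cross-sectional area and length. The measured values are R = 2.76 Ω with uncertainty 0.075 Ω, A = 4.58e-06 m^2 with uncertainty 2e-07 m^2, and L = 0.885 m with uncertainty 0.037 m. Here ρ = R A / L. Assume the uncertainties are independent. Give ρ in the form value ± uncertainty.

(1.43 ± 0.0947) × 10^-5 Ω·m

Each factor contributes (exponent × relative error)² to (δρ/ρ)²:
  (1·δR/R)² = (1×0.0272)² = 0.000738;  (1·δA/A)² = (1×0.0437)² = 0.00191;  (-1·δL/L)² = (-1×0.0418)² = 0.00175
δρ/ρ = √(0.00439) = 0.0663
ρ = 1.43e-05 Ω·m, so δρ = 0.0663 × 1.43e-05 = 9.47e-07 Ω·m.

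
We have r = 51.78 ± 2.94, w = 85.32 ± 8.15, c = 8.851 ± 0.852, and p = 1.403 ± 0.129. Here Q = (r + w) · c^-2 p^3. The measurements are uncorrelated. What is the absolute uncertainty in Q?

1.65

Let u = r + w = 137.1. δu = √(δr² + δw²) = √(8.64 + 66.4) = 8.66, so δu/u = 0.0632.
Q is then a monomial in u, c, p:
δQ/Q = √((δu/u)² + (-2·δc/c)² + (3·δp/p)²) = √(0.00399 + 0.0371 + 0.0761) = 0.342
Q = 4.833, so δQ = 0.342 × 4.833 = 1.65.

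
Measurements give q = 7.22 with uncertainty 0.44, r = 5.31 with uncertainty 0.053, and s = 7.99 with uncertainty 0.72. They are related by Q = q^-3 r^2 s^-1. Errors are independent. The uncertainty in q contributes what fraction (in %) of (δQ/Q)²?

(δQ/Q)² = (-3·δq/q)² + (2·δr/r)² + (-1·δs/s)²
  q term: (-3×0.0609)² = 0.0334
  r term: (2×0.00998)² = 0.000398
  s term: (-1×0.0901)² = 0.00812
Total = 0.0419. Share from q = 0.0334/0.0419 = 0.797.

79.7%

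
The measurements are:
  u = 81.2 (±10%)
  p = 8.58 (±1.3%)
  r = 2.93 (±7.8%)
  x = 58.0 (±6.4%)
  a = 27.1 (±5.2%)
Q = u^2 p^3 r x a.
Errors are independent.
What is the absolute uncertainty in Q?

4.47e+09

Relative error in a monomial: (δQ/Q)² = Σ (nᵢ · δxᵢ/xᵢ)².
  (2·δu/u)² = (2×0.100)² = 0.0400;  (3·δp/p)² = (3×0.0130)² = 0.00152;  (1·δr/r)² = (1×0.0780)² = 0.00608;  (1·δx/x)² = (1×0.0640)² = 0.00410;  (1·δa/a)² = (1×0.0520)² = 0.00270
δQ/Q = √(0.0544) = 0.233
Q = 1.92e+10, so δQ = 0.233 × 1.92e+10 = 4.47e+09.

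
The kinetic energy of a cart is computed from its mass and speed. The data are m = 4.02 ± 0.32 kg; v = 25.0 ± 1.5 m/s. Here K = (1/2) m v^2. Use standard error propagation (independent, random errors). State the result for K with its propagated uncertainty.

1260 ± 181 J

K is a product of powers, so relative uncertainties combine in quadrature:
  (1·δm/m)² = (1×0.0796)² = 0.00634;  (2·δv/v)² = (2×0.0600)² = 0.0144
δK/K = √(0.0207) = 0.144
K = 1260 J, so δK = 0.144 × 1260 = 181 J.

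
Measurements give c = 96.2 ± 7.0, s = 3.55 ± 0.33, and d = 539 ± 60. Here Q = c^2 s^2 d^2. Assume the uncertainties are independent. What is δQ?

For a monomial Q ∝ c^2, s^2, d^2, fractional errors add in quadrature:
  (2·δc/c)² = (2×0.0728)² = 0.0212;  (2·δs/s)² = (2×0.0930)² = 0.0346;  (2·δd/d)² = (2×0.111)² = 0.0496
δQ/Q = √(0.105) = 0.325
Q = 3.39e+10, so δQ = 0.325 × 3.39e+10 = 1.1e+10.

1.1e+10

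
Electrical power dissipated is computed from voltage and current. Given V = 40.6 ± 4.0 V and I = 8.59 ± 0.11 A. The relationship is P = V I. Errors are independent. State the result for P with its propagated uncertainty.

349 ± 34.6 W

P is a product of powers, so relative uncertainties combine in quadrature:
  (1·δV/V)² = (1×0.0985)² = 0.00971;  (1·δI/I)² = (1×0.0128)² = 0.000164
δP/P = √(0.00987) = 0.0994
P = 349 W, so δP = 0.0994 × 349 = 34.6 W.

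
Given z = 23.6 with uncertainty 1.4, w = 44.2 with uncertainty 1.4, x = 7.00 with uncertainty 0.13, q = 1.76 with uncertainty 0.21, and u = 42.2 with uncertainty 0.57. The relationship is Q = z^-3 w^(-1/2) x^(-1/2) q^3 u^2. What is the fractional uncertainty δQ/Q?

0.401

Q is a product of powers, so relative uncertainties combine in quadrature:
  (-3·δz/z)² = (-3×0.0593)² = 0.0317;  (−½·δw/w)² = (-0.5×0.0317)² = 0.000251;  (−½·δx/x)² = (-0.5×0.0186)² = 8.62e-05;  (3·δq/q)² = (3×0.119)² = 0.128;  (2·δu/u)² = (2×0.0135)² = 0.000730
δQ/Q = √(0.161) = 0.401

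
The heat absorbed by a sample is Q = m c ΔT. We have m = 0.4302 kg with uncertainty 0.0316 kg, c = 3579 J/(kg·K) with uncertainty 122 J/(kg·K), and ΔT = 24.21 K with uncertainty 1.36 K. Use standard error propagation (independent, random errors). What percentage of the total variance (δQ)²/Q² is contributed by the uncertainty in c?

12.0%

(δQ/Q)² = (1·δm/m)² + (1·δc/c)² + (1·δΔT/ΔT)²
  m term: (1×0.0735)² = 0.00540
  c term: (1×0.0341)² = 0.00116
  ΔT term: (1×0.0562)² = 0.00316
Total = 0.00971. Share from c = 0.00116/0.00971 = 0.120.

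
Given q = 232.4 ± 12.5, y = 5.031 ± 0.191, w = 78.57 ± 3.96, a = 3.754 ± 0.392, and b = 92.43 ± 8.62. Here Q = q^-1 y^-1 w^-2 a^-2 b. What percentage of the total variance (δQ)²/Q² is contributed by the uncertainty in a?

(δQ/Q)² = (-1·δq/q)² + (-1·δy/y)² + (-2·δw/w)² + (-2·δa/a)² + (1·δb/b)²
  q term: (-1×0.0538)² = 0.00289
  y term: (-1×0.0380)² = 0.00144
  w term: (-2×0.0504)² = 0.0102
  a term: (-2×0.104)² = 0.0436
  b term: (1×0.0933)² = 0.00870
Total = 0.0668. Share from a = 0.0436/0.0668 = 0.653.

65.3%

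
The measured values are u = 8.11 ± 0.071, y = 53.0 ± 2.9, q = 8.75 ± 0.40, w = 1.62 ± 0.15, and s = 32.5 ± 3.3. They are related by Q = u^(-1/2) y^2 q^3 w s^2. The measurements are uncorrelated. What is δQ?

Since Q is a product/quotient, work with relative uncertainties:
  (−½·δu/u)² = (-0.5×0.00875)² = 1.92e-05;  (2·δy/y)² = (2×0.0547)² = 0.0120;  (3·δq/q)² = (3×0.0457)² = 0.0188;  (1·δw/w)² = (1×0.0926)² = 0.00857;  (2·δs/s)² = (2×0.102)² = 0.0412
δQ/Q = √(0.0806) = 0.284
Q = 1.13e+09, so δQ = 0.284 × 1.13e+09 = 3.21e+08.

3.21e+08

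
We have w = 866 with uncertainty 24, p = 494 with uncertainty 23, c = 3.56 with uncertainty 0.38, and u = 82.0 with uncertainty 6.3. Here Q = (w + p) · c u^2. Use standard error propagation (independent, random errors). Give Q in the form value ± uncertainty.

Let h = w + p = 1360. δh = √(δw² + δp²) = √(576 + 529) = 33.2, so δh/h = 0.0244.
Q is then a monomial in h, c, u:
δQ/Q = √((δh/h)² + (1·δc/c)² + (2·δu/u)²) = √(0.000597 + 0.0114 + 0.0236) = 0.189
Q = 3.26e+07, so δQ = 0.189 × 3.26e+07 = 6.14e+06.

(3.26 ± 0.614) × 10^7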